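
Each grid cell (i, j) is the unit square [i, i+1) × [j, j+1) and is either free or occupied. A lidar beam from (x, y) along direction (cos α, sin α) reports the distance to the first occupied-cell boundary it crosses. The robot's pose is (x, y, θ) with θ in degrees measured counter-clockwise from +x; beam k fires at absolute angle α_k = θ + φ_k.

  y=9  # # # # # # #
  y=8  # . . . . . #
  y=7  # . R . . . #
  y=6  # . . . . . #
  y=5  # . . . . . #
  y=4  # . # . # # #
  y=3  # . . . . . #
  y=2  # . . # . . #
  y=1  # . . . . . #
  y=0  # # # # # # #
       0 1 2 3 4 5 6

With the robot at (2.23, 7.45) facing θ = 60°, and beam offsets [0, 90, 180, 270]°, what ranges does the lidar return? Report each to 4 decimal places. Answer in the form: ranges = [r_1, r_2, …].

beam 1: φ=0°, α=60°
  d=(0.5000,0.8660)  start (2,7)  tX=1.5400 tY=0.6351  stride 1/|dx|=2.0000 1/|dy|=1.1547
    cross y-line → (2,8), t=0.6351
    cross x-line → (3,8), t=1.5400
    cross y-line → (3,9), t=1.7898 (wall)
  → r_1 = 1.7898
beam 2: φ=90°, α=150°
  d=(-0.8660,0.5000)  start (2,7)  tX=0.2656 tY=1.1000  stride 1/|dx|=1.1547 1/|dy|=2.0000
    cross x-line → (1,7), t=0.2656
    cross y-line → (1,8), t=1.1000
    cross x-line → (0,8), t=1.4203 (wall)
  → r_2 = 1.4203
beam 3: φ=180°, α=240°
  d=(-0.5000,-0.8660)  start (2,7)  tX=0.4600 tY=0.5196  stride 1/|dx|=2.0000 1/|dy|=1.1547
    cross x-line → (1,7), t=0.4600
    cross y-line → (1,6), t=0.5196
    cross y-line → (1,5), t=1.6743
    cross x-line → (0,5), t=2.4600 (wall)
  → r_3 = 2.4600
beam 4: φ=270°, α=330°
  d=(0.8660,-0.5000)  start (2,7)  tX=0.8891 tY=0.9000  stride 1/|dx|=1.1547 1/|dy|=2.0000
    cross x-line → (3,7), t=0.8891
    cross y-line → (3,6), t=0.9000
    cross x-line → (4,6), t=2.0438
    cross y-line → (4,5), t=2.9000
    cross x-line → (5,5), t=3.1985
    cross x-line → (6,5), t=4.3532 (wall)
  → r_4 = 4.3532

ranges = [1.7898, 1.4203, 2.4600, 4.3532]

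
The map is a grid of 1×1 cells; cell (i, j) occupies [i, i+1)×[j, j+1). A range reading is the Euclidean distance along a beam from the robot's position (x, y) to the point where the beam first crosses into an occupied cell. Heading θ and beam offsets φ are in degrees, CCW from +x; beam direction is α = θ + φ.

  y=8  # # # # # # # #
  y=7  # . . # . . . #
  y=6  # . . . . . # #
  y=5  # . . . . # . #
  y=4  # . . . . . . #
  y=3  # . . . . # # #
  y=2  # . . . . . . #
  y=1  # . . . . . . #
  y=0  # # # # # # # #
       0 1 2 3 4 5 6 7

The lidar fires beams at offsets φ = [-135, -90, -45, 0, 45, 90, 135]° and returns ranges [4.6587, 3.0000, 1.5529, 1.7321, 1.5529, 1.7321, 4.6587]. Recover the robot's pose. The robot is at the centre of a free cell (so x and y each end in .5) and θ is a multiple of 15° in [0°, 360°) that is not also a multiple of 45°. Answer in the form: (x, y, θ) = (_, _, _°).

Candidates: 37 free-cell centres × 16 headings = 592 poses. Raycast each; keep the one whose scan matches to 4 dp.
  (3.5, 6.5, 195°): beam 1 = 0.5774 ≠ 4.6587 ✗
  (2.5, 5.5, 30°): beam 2 = 5.1962 ≠ 3.0000 ✗
  (4.5, 6.5, 210°): beam 1 = 1.5529 ≠ 4.6587 ✗
  …
  (2.5, 2.5, 210°): r_1=4.6587, r_2=3.0000, r_3=1.5529, r_4=1.7321, r_5=1.5529, r_6=1.7321, r_7=4.6587 — all match ✓
Only this pose fits every beam.

(x, y, θ) = (2.5, 2.5, 210°)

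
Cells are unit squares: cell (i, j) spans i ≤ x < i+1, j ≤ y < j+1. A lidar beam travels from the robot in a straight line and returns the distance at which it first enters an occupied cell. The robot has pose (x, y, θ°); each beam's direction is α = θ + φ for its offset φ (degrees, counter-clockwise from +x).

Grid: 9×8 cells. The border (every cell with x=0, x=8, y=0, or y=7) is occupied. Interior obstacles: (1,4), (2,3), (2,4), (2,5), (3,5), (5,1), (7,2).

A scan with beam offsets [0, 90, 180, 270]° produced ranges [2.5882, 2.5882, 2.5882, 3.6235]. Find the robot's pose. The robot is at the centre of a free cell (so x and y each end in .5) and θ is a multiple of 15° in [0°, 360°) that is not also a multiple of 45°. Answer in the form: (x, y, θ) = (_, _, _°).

Enumerate (i+0.5, j+0.5, θ) over the 35 free cells and 16 admissible headings. For each, cast all 4 beams and compare to the given ranges.
  (7.5, 5.5, 60°): beam 1 = 1.0000 ≠ 2.5882 ✗
  (7.5, 5.5, 120°): beam 1 = 1.7321 ≠ 2.5882 ✗
  (4.5, 6.5, 345°): beam 1 = 3.6235 ≠ 2.5882 ✗
  (4.5, 6.5, 195°): beam 1 = 1.9319 ≠ 2.5882 ✗
  (1.5, 2.5, 165°): beam 1 = 0.5176 ≠ 2.5882 ✗
  …
  (5.5, 4.5, 15°): r_1=2.5882, r_2=2.5882, r_3=2.5882, r_4=3.6235 — all match ✓
Only this pose fits every beam.

(x, y, θ) = (5.5, 4.5, 15°)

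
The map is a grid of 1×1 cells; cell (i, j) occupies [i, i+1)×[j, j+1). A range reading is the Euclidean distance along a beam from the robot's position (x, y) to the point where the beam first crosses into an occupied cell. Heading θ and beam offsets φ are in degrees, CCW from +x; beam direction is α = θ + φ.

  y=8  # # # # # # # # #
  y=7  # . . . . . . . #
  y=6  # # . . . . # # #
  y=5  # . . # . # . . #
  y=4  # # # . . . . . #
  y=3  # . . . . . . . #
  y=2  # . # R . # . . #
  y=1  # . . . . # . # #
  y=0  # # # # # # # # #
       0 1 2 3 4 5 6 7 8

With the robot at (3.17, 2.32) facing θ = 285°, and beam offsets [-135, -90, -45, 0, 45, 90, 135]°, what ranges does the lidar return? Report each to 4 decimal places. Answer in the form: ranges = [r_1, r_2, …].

beam 1: φ=-135°, α=150°
  cosα=-0.8660 sinα=0.5000 | (3,2) | tMaxX 0.1963 tMaxY 1.3600 | tΔX 1.1547 tΔY 2.0000
    t=0.1963 [x] (2,2) — stop
  → r_1 = 0.1963
beam 2: φ=-90°, α=195°
  cosα=-0.9659 sinα=-0.2588 | (3,2) | tMaxX 0.1760 tMaxY 1.2364 | tΔX 1.0353 tΔY 3.8637
    t=0.1760 [x] (2,2) — stop
  → r_2 = 0.1760
beam 3: φ=-45°, α=240°
  cosα=-0.5000 sinα=-0.8660 | (3,2) | tMaxX 0.3400 tMaxY 0.3695 | tΔX 2.0000 tΔY 1.1547
    t=0.3400 [x] (2,2) — stop
  → r_3 = 0.3400
beam 4: φ=0°, α=285°
  cosα=0.2588 sinα=-0.9659 | (3,2) | tMaxX 3.2069 tMaxY 0.3313 | tΔX 3.8637 tΔY 1.0353
    t=0.3313 [y] (3,1)
    t=1.3666 [y] (3,0) — stop
  → r_4 = 1.3666
beam 5: φ=45°, α=330°
  cosα=0.8660 sinα=-0.5000 | (3,2) | tMaxX 0.9584 tMaxY 0.6400 | tΔX 1.1547 tΔY 2.0000
    t=0.6400 [y] (3,1)
    t=0.9584 [x] (4,1)
    t=2.1131 [x] (5,1) — stop
  → r_5 = 2.1131
beam 6: φ=90°, α=15°
  cosα=0.9659 sinα=0.2588 | (3,2) | tMaxX 0.8593 tMaxY 2.6273 | tΔX 1.0353 tΔY 3.8637
    t=0.8593 [x] (4,2)
    t=1.8946 [x] (5,2) — stop
  → r_6 = 1.8946
beam 7: φ=135°, α=60°
  cosα=0.5000 sinα=0.8660 | (3,2) | tMaxX 1.6600 tMaxY 0.7852 | tΔX 2.0000 tΔY 1.1547
    t=0.7852 [y] (3,3)
    t=1.6600 [x] (4,3)
    t=1.9399 [y] (4,4)
    t=3.0946 [y] (4,5)
    t=3.6600 [x] (5,5) — stop
  → r_7 = 3.6600

ranges = [0.1963, 0.1760, 0.3400, 1.3666, 2.1131, 1.8946, 3.6600]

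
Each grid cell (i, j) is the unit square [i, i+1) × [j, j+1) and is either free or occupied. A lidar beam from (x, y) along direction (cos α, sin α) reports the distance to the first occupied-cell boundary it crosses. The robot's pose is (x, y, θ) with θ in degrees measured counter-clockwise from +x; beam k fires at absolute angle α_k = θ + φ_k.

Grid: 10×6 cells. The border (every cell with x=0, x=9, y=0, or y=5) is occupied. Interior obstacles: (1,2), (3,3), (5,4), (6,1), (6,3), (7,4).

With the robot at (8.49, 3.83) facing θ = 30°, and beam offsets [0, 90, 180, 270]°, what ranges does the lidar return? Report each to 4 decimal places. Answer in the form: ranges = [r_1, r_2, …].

beam 1: φ=0°, α=30°
  direction (0.8660, 0.5000); cell (8,3); t to first gridline: x 0.5889, y 0.3400 (then +1.1547 / +2.0000)
    (8,4) via y @ 0.3400
    (9,4) via x @ 0.5889  # hit
  → r_1 = 0.5889
beam 2: φ=90°, α=120°
  direction (-0.5000, 0.8660); cell (8,3); t to first gridline: x 0.9800, y 0.1963 (then +2.0000 / +1.1547)
    (8,4) via y @ 0.1963
    (7,4) via x @ 0.9800  # hit
  → r_2 = 0.9800
beam 3: φ=180°, α=210°
  direction (-0.8660, -0.5000); cell (8,3); t to first gridline: x 0.5658, y 1.6600 (then +1.1547 / +2.0000)
    (7,3) via x @ 0.5658
    (7,2) via y @ 1.6600
    (6,2) via x @ 1.7205
    (5,2) via x @ 2.8752
    (5,1) via y @ 3.6600
    (4,1) via x @ 4.0299
    (3,1) via x @ 5.1846
    (3,0) via y @ 5.6600  # hit
  → r_3 = 5.6600
beam 4: φ=270°, α=300°
  direction (0.5000, -0.8660); cell (8,3); t to first gridline: x 1.0200, y 0.9584 (then +2.0000 / +1.1547)
    (8,2) via y @ 0.9584
    (9,2) via x @ 1.0200  # hit
  → r_4 = 1.0200

ranges = [0.5889, 0.9800, 5.6600, 1.0200]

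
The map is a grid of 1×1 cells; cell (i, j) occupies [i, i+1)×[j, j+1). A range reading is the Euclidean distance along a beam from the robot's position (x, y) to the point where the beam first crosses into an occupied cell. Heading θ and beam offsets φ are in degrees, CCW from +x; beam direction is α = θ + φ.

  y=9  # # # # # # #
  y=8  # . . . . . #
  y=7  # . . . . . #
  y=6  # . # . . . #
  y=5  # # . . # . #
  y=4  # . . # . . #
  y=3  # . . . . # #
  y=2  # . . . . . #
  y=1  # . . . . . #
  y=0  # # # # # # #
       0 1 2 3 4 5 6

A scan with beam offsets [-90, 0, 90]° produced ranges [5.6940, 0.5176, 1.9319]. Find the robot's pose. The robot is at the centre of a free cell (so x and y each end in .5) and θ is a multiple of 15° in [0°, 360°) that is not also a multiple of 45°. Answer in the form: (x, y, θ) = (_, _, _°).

Candidates: 35 free-cell centres × 16 headings = 560 poses. Raycast each; keep the one whose scan matches to 4 dp.
  (2.5, 1.5, 120°): beam 1 = 3.0000 ≠ 5.6940 ✗
  (3.5, 3.5, 165°): beam 1 = 0.5176 ≠ 5.6940 ✗
  (3.5, 6.5, 150°): beam 1 = 2.8868 ≠ 5.6940 ✗
  (1.5, 6.5, 240°): beam 1 = 0.5774 ≠ 5.6940 ✗
  …
  (5.5, 6.5, 345°): r_1=5.6940, r_2=0.5176, r_3=1.9319 — all match ✓
Only this pose fits every beam.

(x, y, θ) = (5.5, 6.5, 345°)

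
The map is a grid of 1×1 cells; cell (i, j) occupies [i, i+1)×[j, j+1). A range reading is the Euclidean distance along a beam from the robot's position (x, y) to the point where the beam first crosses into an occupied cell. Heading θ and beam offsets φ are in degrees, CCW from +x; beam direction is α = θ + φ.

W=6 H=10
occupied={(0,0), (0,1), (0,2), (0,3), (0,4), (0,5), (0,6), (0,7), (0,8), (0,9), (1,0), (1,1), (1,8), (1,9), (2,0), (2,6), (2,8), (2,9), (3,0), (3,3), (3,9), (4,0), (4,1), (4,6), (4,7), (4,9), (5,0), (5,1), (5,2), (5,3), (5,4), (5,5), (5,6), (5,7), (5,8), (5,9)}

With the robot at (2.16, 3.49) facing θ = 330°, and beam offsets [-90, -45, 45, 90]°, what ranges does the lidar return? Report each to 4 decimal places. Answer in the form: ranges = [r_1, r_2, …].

beam 1: φ=-90°, α=240°
  dir = (cos 240°, sin 240°) = (-0.5000, -0.8660); from cell (2,3)
  next x-line at t=0.3200, next y-line at t=0.5658; Δt_x=2.0000, Δt_y=1.1547
    x: enter (1,3) at t=0.3200
    y: enter (1,2) at t=0.5658
    y: enter (1,1) at t=1.7205 ← occupied
  → r_1 = 1.7205
beam 2: φ=-45°, α=285°
  dir = (cos 285°, sin 285°) = (0.2588, -0.9659); from cell (2,3)
  next x-line at t=3.2455, next y-line at t=0.5073; Δt_x=3.8637, Δt_y=1.0353
    y: enter (2,2) at t=0.5073
    y: enter (2,1) at t=1.5426
    y: enter (2,0) at t=2.5778 ← occupied
  → r_2 = 2.5778
beam 3: φ=45°, α=15°
  dir = (cos 15°, sin 15°) = (0.9659, 0.2588); from cell (2,3)
  next x-line at t=0.8696, next y-line at t=1.9705; Δt_x=1.0353, Δt_y=3.8637
    x: enter (3,3) at t=0.8696 ← occupied
  → r_3 = 0.8696
beam 4: φ=90°, α=60°
  dir = (cos 60°, sin 60°) = (0.5000, 0.8660); from cell (2,3)
  next x-line at t=1.6800, next y-line at t=0.5889; Δt_x=2.0000, Δt_y=1.1547
    y: enter (2,4) at t=0.5889
    x: enter (3,4) at t=1.6800
    y: enter (3,5) at t=1.7436
    y: enter (3,6) at t=2.8983
    x: enter (4,6) at t=3.6800 ← occupied
  → r_4 = 3.6800

ranges = [1.7205, 2.5778, 0.8696, 3.6800]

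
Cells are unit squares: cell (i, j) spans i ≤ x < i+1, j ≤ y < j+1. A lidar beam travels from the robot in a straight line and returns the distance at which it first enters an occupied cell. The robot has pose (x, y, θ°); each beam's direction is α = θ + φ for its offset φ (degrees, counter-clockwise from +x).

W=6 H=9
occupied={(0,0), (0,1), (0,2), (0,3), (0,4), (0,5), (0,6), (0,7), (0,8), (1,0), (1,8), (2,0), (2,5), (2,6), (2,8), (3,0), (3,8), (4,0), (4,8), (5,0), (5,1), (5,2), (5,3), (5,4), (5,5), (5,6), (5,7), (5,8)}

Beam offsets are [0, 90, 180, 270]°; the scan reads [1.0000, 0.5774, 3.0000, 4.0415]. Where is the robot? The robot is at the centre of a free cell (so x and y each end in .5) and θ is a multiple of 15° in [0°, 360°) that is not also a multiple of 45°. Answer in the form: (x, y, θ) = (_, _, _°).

The pose lattice has 26·16 = 416 candidates. Test each by forward raycasting.
  (4.5, 5.5, 240°): beam 1 = 5.1962 ≠ 1.0000 ✗
  (4.5, 7.5, 120°): beam 1 = 0.5774 ≠ 1.0000 ✗
  (3.5, 7.5, 120°): beam 1 = 0.5774 ≠ 1.0000 ✗
  (2.5, 1.5, 150°): beam 1 = 1.7321 ≠ 1.0000 ✗
  …
  (4.5, 3.5, 300°): r_1=1.0000, r_2=0.5774, r_3=3.0000, r_4=4.0415 — all match ✓
Only this pose fits every beam.

(x, y, θ) = (4.5, 3.5, 300°)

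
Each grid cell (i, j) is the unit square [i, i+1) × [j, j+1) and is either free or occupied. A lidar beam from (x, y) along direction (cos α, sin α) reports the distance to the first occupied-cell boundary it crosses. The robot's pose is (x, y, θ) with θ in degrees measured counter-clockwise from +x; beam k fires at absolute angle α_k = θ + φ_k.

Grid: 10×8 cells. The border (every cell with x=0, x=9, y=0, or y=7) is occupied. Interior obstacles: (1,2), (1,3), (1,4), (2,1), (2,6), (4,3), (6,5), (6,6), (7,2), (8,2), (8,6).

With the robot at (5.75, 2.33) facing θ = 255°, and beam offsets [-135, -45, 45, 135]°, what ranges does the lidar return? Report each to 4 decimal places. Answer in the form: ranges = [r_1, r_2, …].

ranges = [1.5000, 2.6600, 1.5358, 3.7528]

beam 1: φ=-135°, α=120°
  dir = (cos 120°, sin 120°) = (-0.5000, 0.8660); from cell (5,2)
  next x-line at t=1.5000, next y-line at t=0.7736; Δt_x=2.0000, Δt_y=1.1547
    y: enter (5,3) at t=0.7736
    x: enter (4,3) at t=1.5000 ← occupied
  → r_1 = 1.5000
beam 2: φ=-45°, α=210°
  dir = (cos 210°, sin 210°) = (-0.8660, -0.5000); from cell (5,2)
  next x-line at t=0.8660, next y-line at t=0.6600; Δt_x=1.1547, Δt_y=2.0000
    y: enter (5,1) at t=0.6600
    x: enter (4,1) at t=0.8660
    x: enter (3,1) at t=2.0207
    y: enter (3,0) at t=2.6600 ← occupied
  → r_2 = 2.6600
beam 3: φ=45°, α=300°
  dir = (cos 300°, sin 300°) = (0.5000, -0.8660); from cell (5,2)
  next x-line at t=0.5000, next y-line at t=0.3811; Δt_x=2.0000, Δt_y=1.1547
    y: enter (5,1) at t=0.3811
    x: enter (6,1) at t=0.5000
    y: enter (6,0) at t=1.5358 ← occupied
  → r_3 = 1.5358
beam 4: φ=135°, α=30°
  dir = (cos 30°, sin 30°) = (0.8660, 0.5000); from cell (5,2)
  next x-line at t=0.2887, next y-line at t=1.3400; Δt_x=1.1547, Δt_y=2.0000
    x: enter (6,2) at t=0.2887
    y: enter (6,3) at t=1.3400
    x: enter (7,3) at t=1.4434
    x: enter (8,3) at t=2.5981
    y: enter (8,4) at t=3.3400
    x: enter (9,4) at t=3.7528 ← occupied
  → r_4 = 3.7528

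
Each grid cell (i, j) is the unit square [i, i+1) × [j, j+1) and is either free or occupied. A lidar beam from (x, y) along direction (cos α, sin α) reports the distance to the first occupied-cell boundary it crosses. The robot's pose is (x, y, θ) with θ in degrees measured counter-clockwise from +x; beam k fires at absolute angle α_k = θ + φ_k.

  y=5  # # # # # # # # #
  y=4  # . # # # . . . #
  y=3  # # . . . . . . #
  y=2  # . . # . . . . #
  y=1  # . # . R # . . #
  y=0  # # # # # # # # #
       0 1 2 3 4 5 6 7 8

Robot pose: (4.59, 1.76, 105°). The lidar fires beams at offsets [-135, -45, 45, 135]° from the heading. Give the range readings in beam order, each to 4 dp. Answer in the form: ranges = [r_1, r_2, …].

ranges = [0.4734, 3.7412, 0.6813, 0.8776]

beam 1: φ=-135°, α=330°
  cosα=0.8660 sinα=-0.5000 | (4,1) | tMaxX 0.4734 tMaxY 1.5200 | tΔX 1.1547 tΔY 2.0000
    t=0.4734 [x] (5,1) — stop
  → r_1 = 0.4734
beam 2: φ=-45°, α=60°
  cosα=0.5000 sinα=0.8660 | (4,1) | tMaxX 0.8200 tMaxY 0.2771 | tΔX 2.0000 tΔY 1.1547
    t=0.2771 [y] (4,2)
    t=0.8200 [x] (5,2)
    t=1.4318 [y] (5,3)
    t=2.5865 [y] (5,4)
    t=2.8200 [x] (6,4)
    t=3.7412 [y] (6,5) — stop
  → r_2 = 3.7412
beam 3: φ=45°, α=150°
  cosα=-0.8660 sinα=0.5000 | (4,1) | tMaxX 0.6813 tMaxY 0.4800 | tΔX 1.1547 tΔY 2.0000
    t=0.4800 [y] (4,2)
    t=0.6813 [x] (3,2) — stop
  → r_3 = 0.6813
beam 4: φ=135°, α=240°
  cosα=-0.5000 sinα=-0.8660 | (4,1) | tMaxX 1.1800 tMaxY 0.8776 | tΔX 2.0000 tΔY 1.1547
    t=0.8776 [y] (4,0) — stop
  → r_4 = 0.8776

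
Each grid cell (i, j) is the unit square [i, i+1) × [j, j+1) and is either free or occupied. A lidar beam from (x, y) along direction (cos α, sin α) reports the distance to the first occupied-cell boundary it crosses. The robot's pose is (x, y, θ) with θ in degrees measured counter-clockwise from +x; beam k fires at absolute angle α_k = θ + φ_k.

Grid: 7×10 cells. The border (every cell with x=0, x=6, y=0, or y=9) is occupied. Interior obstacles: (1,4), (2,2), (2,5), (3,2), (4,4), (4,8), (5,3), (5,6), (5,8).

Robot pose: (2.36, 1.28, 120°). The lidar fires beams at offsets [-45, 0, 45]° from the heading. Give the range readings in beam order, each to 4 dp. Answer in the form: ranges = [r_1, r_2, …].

ranges = [0.7454, 2.7200, 1.4080]

beam 1: φ=-45°, α=75°
  direction (0.2588, 0.9659); cell (2,1); t to first gridline: x 2.4728, y 0.7454 (then +3.8637 / +1.0353)
    (2,2) via y @ 0.7454  # hit
  → r_1 = 0.7454
beam 2: φ=0°, α=120°
  direction (-0.5000, 0.8660); cell (2,1); t to first gridline: x 0.7200, y 0.8314 (then +2.0000 / +1.1547)
    (1,1) via x @ 0.7200
    (1,2) via y @ 0.8314
    (1,3) via y @ 1.9861
    (0,3) via x @ 2.7200  # hit
  → r_2 = 2.7200
beam 3: φ=45°, α=165°
  direction (-0.9659, 0.2588); cell (2,1); t to first gridline: x 0.3727, y 2.7819 (then +1.0353 / +3.8637)
    (1,1) via x @ 0.3727
    (0,1) via x @ 1.4080  # hit
  → r_3 = 1.4080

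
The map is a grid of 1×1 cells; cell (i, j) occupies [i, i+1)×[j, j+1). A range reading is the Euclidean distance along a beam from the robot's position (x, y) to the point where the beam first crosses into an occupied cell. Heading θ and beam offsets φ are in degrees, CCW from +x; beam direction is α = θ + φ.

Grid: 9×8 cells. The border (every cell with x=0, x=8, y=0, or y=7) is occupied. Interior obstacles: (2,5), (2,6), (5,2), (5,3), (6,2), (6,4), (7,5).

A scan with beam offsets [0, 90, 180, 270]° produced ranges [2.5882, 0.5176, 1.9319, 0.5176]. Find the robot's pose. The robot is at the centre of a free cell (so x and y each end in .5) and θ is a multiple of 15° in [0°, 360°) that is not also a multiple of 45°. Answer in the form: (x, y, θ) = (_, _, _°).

Candidates: 35 free-cell centres × 16 headings = 560 poses. Raycast each; keep the one whose scan matches to 4 dp.
  (6.5, 1.5, 195°): beam 1 = 1.9319 ≠ 2.5882 ✗
  (4.5, 2.5, 285°): beam 1 = 1.5529 ≠ 2.5882 ✗
  (7.5, 3.5, 240°): beam 1 = 1.0000 ≠ 2.5882 ✗
  (3.5, 5.5, 300°): beam 1 = 3.0000 ≠ 2.5882 ✗
  (2.5, 2.5, 60°): beam 1 = 5.1962 ≠ 2.5882 ✗
  …
  (5.5, 1.5, 15°): r_1=2.5882, r_2=0.5176, r_3=1.9319, r_4=0.5176 — all match ✓
Only this pose fits every beam.

(x, y, θ) = (5.5, 1.5, 15°)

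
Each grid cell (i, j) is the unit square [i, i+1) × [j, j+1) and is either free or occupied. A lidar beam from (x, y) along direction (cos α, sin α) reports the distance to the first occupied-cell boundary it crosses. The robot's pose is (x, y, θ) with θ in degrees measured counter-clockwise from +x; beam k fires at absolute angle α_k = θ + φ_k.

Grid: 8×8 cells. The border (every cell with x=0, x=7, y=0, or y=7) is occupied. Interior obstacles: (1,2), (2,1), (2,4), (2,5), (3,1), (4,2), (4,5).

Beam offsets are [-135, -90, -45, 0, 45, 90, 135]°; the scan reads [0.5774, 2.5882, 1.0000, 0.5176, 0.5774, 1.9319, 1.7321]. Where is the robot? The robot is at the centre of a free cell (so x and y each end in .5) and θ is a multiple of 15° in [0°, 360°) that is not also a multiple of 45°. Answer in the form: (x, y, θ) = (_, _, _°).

(x, y, θ) = (4.5, 6.5, 75°)

Enumerate (i+0.5, j+0.5, θ) over the 29 free cells and 16 admissible headings. For each, cast all 7 beams and compare to the given ranges.
  (6.5, 5.5, 345°): beam 1 = 5.1962 ≠ 0.5774 ✗
  (5.5, 1.5, 330°): beam 1 = 1.5529 ≠ 0.5774 ✗
  (6.5, 2.5, 345°): beam 1 = 2.8868 ≠ 0.5774 ✗
  (3.5, 3.5, 165°): beam 1 = 4.0415 ≠ 0.5774 ✗
  …
  (4.5, 6.5, 75°): r_1=0.5774, r_2=2.5882, r_3=1.0000, r_4=0.5176, r_5=0.5774, r_6=1.9319, r_7=1.7321 — all match ✓
Unique over the lattice → pose = (4.5, 6.5, 75°).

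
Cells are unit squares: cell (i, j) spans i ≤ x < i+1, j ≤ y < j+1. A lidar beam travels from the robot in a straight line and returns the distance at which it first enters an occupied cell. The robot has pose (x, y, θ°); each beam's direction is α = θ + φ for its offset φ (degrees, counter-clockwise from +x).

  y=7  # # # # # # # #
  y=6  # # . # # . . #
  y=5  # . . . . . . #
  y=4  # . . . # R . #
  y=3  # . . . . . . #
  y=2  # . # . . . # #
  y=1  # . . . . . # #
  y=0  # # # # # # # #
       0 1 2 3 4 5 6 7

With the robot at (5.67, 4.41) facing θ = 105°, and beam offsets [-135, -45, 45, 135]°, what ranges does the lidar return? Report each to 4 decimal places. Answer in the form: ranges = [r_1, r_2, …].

beam 1: φ=-135°, α=330°
  direction (0.8660, -0.5000); cell (5,4); t to first gridline: x 0.3811, y 0.8200 (then +1.1547 / +2.0000)
    (6,4) via x @ 0.3811
    (6,3) via y @ 0.8200
    (7,3) via x @ 1.5358  # hit
  → r_1 = 1.5358
beam 2: φ=-45°, α=60°
  direction (0.5000, 0.8660); cell (5,4); t to first gridline: x 0.6600, y 0.6813 (then +2.0000 / +1.1547)
    (6,4) via x @ 0.6600
    (6,5) via y @ 0.6813
    (6,6) via y @ 1.8360
    (7,6) via x @ 2.6600  # hit
  → r_2 = 2.6600
beam 3: φ=45°, α=150°
  direction (-0.8660, 0.5000); cell (5,4); t to first gridline: x 0.7736, y 1.1800 (then +1.1547 / +2.0000)
    (4,4) via x @ 0.7736  # hit
  → r_3 = 0.7736
beam 4: φ=135°, α=240°
  direction (-0.5000, -0.8660); cell (5,4); t to first gridline: x 1.3400, y 0.4734 (then +2.0000 / +1.1547)
    (5,3) via y @ 0.4734
    (4,3) via x @ 1.3400
    (4,2) via y @ 1.6281
    (4,1) via y @ 2.7828
    (3,1) via x @ 3.3400
    (3,0) via y @ 3.9375  # hit
  → r_4 = 3.9375

ranges = [1.5358, 2.6600, 0.7736, 3.9375]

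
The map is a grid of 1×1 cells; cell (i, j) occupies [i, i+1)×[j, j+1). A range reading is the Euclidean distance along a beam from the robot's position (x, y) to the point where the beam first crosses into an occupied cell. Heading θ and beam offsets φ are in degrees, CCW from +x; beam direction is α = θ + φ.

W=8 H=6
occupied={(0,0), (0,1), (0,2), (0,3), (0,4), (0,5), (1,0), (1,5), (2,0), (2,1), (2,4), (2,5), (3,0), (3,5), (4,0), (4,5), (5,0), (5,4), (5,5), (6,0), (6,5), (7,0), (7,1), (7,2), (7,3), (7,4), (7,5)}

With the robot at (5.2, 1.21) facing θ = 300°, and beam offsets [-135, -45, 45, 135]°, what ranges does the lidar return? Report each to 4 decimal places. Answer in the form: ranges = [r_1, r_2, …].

beam 1: φ=-135°, α=165°
  d=(-0.9659,0.2588)  start (5,1)  tX=0.2071 tY=3.0523  stride 1/|dx|=1.0353 1/|dy|=3.8637
    cross x-line → (4,1), t=0.2071
    cross x-line → (3,1), t=1.2423
    cross x-line → (2,1), t=2.2776 (wall)
  → r_1 = 2.2776
beam 2: φ=-45°, α=255°
  d=(-0.2588,-0.9659)  start (5,1)  tX=0.7727 tY=0.2174  stride 1/|dx|=3.8637 1/|dy|=1.0353
    cross y-line → (5,0), t=0.2174 (wall)
  → r_2 = 0.2174
beam 3: φ=45°, α=345°
  d=(0.9659,-0.2588)  start (5,1)  tX=0.8282 tY=0.8114  stride 1/|dx|=1.0353 1/|dy|=3.8637
    cross y-line → (5,0), t=0.8114 (wall)
  → r_3 = 0.8114
beam 4: φ=135°, α=75°
  d=(0.2588,0.9659)  start (5,1)  tX=3.0910 tY=0.8179  stride 1/|dx|=3.8637 1/|dy|=1.0353
    cross y-line → (5,2), t=0.8179
    cross y-line → (5,3), t=1.8531
    cross y-line → (5,4), t=2.8884 (wall)
  → r_4 = 2.8884

ranges = [2.2776, 0.2174, 0.8114, 2.8884]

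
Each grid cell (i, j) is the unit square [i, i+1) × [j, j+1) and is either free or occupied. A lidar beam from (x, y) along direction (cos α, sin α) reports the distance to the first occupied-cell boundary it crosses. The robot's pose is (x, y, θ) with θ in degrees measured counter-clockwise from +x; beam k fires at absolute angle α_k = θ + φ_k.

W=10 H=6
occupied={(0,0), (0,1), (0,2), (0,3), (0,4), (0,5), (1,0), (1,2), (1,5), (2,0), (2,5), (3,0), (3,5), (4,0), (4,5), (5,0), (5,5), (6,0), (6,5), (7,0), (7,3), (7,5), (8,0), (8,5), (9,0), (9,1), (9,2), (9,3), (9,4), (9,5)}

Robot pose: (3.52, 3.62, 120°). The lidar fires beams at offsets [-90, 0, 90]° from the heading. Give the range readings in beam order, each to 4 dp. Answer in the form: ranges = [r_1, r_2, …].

ranges = [2.7600, 1.5935, 1.7551]

beam 1: φ=-90°, α=30°
  d=(0.8660,0.5000)  start (3,3)  tX=0.5543 tY=0.7600  stride 1/|dx|=1.1547 1/|dy|=2.0000
    cross x-line → (4,3), t=0.5543
    cross y-line → (4,4), t=0.7600
    cross x-line → (5,4), t=1.7090
    cross y-line → (5,5), t=2.7600 (wall)
  → r_1 = 2.7600
beam 2: φ=0°, α=120°
  d=(-0.5000,0.8660)  start (3,3)  tX=1.0400 tY=0.4388  stride 1/|dx|=2.0000 1/|dy|=1.1547
    cross y-line → (3,4), t=0.4388
    cross x-line → (2,4), t=1.0400
    cross y-line → (2,5), t=1.5935 (wall)
  → r_2 = 1.5935
beam 3: φ=90°, α=210°
  d=(-0.8660,-0.5000)  start (3,3)  tX=0.6004 tY=1.2400  stride 1/|dx|=1.1547 1/|dy|=2.0000
    cross x-line → (2,3), t=0.6004
    cross y-line → (2,2), t=1.2400
    cross x-line → (1,2), t=1.7551 (wall)
  → r_3 = 1.7551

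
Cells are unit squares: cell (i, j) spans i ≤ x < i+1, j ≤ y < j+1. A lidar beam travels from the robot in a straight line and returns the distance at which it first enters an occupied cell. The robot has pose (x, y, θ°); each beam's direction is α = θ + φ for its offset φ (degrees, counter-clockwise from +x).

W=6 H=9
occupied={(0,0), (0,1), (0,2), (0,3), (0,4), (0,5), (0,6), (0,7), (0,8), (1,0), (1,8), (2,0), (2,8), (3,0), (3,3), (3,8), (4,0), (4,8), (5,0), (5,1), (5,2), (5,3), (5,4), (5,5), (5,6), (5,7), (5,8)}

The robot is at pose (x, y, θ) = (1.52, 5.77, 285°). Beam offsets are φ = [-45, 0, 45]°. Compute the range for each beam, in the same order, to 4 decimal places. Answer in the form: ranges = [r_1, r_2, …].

beam 1: φ=-45°, α=240°
  direction (-0.5000, -0.8660); cell (1,5); t to first gridline: x 1.0400, y 0.8891 (then +2.0000 / +1.1547)
    (1,4) via y @ 0.8891
    (0,4) via x @ 1.0400  # hit
  → r_1 = 1.0400
beam 2: φ=0°, α=285°
  direction (0.2588, -0.9659); cell (1,5); t to first gridline: x 1.8546, y 0.7972 (then +3.8637 / +1.0353)
    (1,4) via y @ 0.7972
    (1,3) via y @ 1.8324
    (2,3) via x @ 1.8546
    (2,2) via y @ 2.8677
    (2,1) via y @ 3.9030
    (2,0) via y @ 4.9383  # hit
  → r_2 = 4.9383
beam 3: φ=45°, α=330°
  direction (0.8660, -0.5000); cell (1,5); t to first gridline: x 0.5543, y 1.5400 (then +1.1547 / +2.0000)
    (2,5) via x @ 0.5543
    (2,4) via y @ 1.5400
    (3,4) via x @ 1.7090
    (4,4) via x @ 2.8637
    (4,3) via y @ 3.5400
    (5,3) via x @ 4.0184  # hit
  → r_3 = 4.0184

ranges = [1.0400, 4.9383, 4.0184]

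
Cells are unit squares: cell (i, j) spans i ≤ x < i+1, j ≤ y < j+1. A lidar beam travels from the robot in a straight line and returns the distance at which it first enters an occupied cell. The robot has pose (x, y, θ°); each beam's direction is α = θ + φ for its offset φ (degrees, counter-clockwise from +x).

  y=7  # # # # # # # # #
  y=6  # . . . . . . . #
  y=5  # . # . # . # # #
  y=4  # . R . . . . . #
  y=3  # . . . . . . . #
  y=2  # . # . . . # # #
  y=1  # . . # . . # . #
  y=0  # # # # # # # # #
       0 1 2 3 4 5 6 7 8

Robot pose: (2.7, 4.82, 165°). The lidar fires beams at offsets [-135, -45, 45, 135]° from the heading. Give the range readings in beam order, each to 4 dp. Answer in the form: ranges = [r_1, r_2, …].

beam 1: φ=-135°, α=30°
  dir = (cos 30°, sin 30°) = (0.8660, 0.5000); from cell (2,4)
  next x-line at t=0.3464, next y-line at t=0.3600; Δt_x=1.1547, Δt_y=2.0000
    x: enter (3,4) at t=0.3464
    y: enter (3,5) at t=0.3600
    x: enter (4,5) at t=1.5011 ← occupied
  → r_1 = 1.5011
beam 2: φ=-45°, α=120°
  dir = (cos 120°, sin 120°) = (-0.5000, 0.8660); from cell (2,4)
  next x-line at t=1.4000, next y-line at t=0.2078; Δt_x=2.0000, Δt_y=1.1547
    y: enter (2,5) at t=0.2078 ← occupied
  → r_2 = 0.2078
beam 3: φ=45°, α=210°
  dir = (cos 210°, sin 210°) = (-0.8660, -0.5000); from cell (2,4)
  next x-line at t=0.8083, next y-line at t=1.6400; Δt_x=1.1547, Δt_y=2.0000
    x: enter (1,4) at t=0.8083
    y: enter (1,3) at t=1.6400
    x: enter (0,3) at t=1.9630 ← occupied
  → r_3 = 1.9630
beam 4: φ=135°, α=300°
  dir = (cos 300°, sin 300°) = (0.5000, -0.8660); from cell (2,4)
  next x-line at t=0.6000, next y-line at t=0.9469; Δt_x=2.0000, Δt_y=1.1547
    x: enter (3,4) at t=0.6000
    y: enter (3,3) at t=0.9469
    y: enter (3,2) at t=2.1016
    x: enter (4,2) at t=2.6000
    y: enter (4,1) at t=3.2563
    y: enter (4,0) at t=4.4110 ← occupied
  → r_4 = 4.4110

ranges = [1.5011, 0.2078, 1.9630, 4.4110]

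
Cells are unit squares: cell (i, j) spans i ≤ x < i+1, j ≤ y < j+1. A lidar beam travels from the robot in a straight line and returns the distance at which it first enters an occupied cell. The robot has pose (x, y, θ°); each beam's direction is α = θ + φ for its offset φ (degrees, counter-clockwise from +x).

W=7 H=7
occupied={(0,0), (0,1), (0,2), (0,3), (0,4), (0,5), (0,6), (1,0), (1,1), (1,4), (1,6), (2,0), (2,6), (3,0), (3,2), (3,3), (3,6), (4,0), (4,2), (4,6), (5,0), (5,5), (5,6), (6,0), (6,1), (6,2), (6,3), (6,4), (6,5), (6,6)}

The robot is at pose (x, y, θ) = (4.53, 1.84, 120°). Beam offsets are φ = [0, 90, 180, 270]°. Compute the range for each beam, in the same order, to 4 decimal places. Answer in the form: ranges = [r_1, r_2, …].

beam 1: φ=0°, α=120°
  direction (-0.5000, 0.8660); cell (4,1); t to first gridline: x 1.0600, y 0.1848 (then +2.0000 / +1.1547)
    (4,2) via y @ 0.1848  # hit
  → r_1 = 0.1848
beam 2: φ=90°, α=210°
  direction (-0.8660, -0.5000); cell (4,1); t to first gridline: x 0.6120, y 1.6800 (then +1.1547 / +2.0000)
    (3,1) via x @ 0.6120
    (3,0) via y @ 1.6800  # hit
  → r_2 = 1.6800
beam 3: φ=180°, α=300°
  direction (0.5000, -0.8660); cell (4,1); t to first gridline: x 0.9400, y 0.9699 (then +2.0000 / +1.1547)
    (5,1) via x @ 0.9400
    (5,0) via y @ 0.9699  # hit
  → r_3 = 0.9699
beam 4: φ=270°, α=30°
  direction (0.8660, 0.5000); cell (4,1); t to first gridline: x 0.5427, y 0.3200 (then +1.1547 / +2.0000)
    (4,2) via y @ 0.3200  # hit
  → r_4 = 0.3200

ranges = [0.1848, 1.6800, 0.9699, 0.3200]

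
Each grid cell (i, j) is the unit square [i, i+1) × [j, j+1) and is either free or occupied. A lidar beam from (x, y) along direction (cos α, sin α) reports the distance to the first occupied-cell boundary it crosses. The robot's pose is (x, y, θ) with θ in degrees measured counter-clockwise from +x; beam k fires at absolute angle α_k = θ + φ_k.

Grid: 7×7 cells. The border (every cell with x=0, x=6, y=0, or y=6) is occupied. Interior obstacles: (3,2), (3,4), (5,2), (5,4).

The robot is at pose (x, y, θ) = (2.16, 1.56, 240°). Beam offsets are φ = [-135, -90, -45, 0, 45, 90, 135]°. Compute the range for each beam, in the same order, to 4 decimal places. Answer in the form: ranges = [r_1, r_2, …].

beam 1: φ=-135°, α=105°
  d=(-0.2588,0.9659)  start (2,1)  tX=0.6182 tY=0.4555  stride 1/|dx|=3.8637 1/|dy|=1.0353
    cross y-line → (2,2), t=0.4555
    cross x-line → (1,2), t=0.6182
    cross y-line → (1,3), t=1.4908
    cross y-line → (1,4), t=2.5261
    cross y-line → (1,5), t=3.5614
    cross x-line → (0,5), t=4.4819 (wall)
  → r_1 = 4.4819
beam 2: φ=-90°, α=150°
  d=(-0.8660,0.5000)  start (2,1)  tX=0.1848 tY=0.8800  stride 1/|dx|=1.1547 1/|dy|=2.0000
    cross x-line → (1,1), t=0.1848
    cross y-line → (1,2), t=0.8800
    cross x-line → (0,2), t=1.3395 (wall)
  → r_2 = 1.3395
beam 3: φ=-45°, α=195°
  d=(-0.9659,-0.2588)  start (2,1)  tX=0.1656 tY=2.1637  stride 1/|dx|=1.0353 1/|dy|=3.8637
    cross x-line → (1,1), t=0.1656
    cross x-line → (0,1), t=1.2009 (wall)
  → r_3 = 1.2009
beam 4: φ=0°, α=240°
  d=(-0.5000,-0.8660)  start (2,1)  tX=0.3200 tY=0.6466  stride 1/|dx|=2.0000 1/|dy|=1.1547
    cross x-line → (1,1), t=0.3200
    cross y-line → (1,0), t=0.6466 (wall)
  → r_4 = 0.6466
beam 5: φ=45°, α=285°
  d=(0.2588,-0.9659)  start (2,1)  tX=3.2455 tY=0.5798  stride 1/|dx|=3.8637 1/|dy|=1.0353
    cross y-line → (2,0), t=0.5798 (wall)
  → r_5 = 0.5798
beam 6: φ=90°, α=330°
  d=(0.8660,-0.5000)  start (2,1)  tX=0.9699 tY=1.1200  stride 1/|dx|=1.1547 1/|dy|=2.0000
    cross x-line → (3,1), t=0.9699
    cross y-line → (3,0), t=1.1200 (wall)
  → r_6 = 1.1200
beam 7: φ=135°, α=15°
  d=(0.9659,0.2588)  start (2,1)  tX=0.8696 tY=1.7000  stride 1/|dx|=1.0353 1/|dy|=3.8637
    cross x-line → (3,1), t=0.8696
    cross y-line → (3,2), t=1.7000 (wall)
  → r_7 = 1.7000

ranges = [4.4819, 1.3395, 1.2009, 0.6466, 0.5798, 1.1200, 1.7000]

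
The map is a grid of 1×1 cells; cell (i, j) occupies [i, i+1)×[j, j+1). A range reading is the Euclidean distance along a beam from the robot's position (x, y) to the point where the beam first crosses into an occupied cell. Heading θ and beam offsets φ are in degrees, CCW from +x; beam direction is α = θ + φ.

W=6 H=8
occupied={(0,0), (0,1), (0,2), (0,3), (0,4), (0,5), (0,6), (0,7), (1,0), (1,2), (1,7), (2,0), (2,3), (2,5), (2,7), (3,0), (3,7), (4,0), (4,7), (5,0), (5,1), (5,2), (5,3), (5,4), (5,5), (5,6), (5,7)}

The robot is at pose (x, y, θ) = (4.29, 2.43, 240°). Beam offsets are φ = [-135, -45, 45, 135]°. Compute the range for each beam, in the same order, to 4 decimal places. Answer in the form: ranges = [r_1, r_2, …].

ranges = [4.7312, 3.4061, 1.4804, 0.7350]

beam 1: φ=-135°, α=105°
  d=(-0.2588,0.9659)  start (4,2)  tX=1.1205 tY=0.5901  stride 1/|dx|=3.8637 1/|dy|=1.0353
    cross y-line → (4,3), t=0.5901
    cross x-line → (3,3), t=1.1205
    cross y-line → (3,4), t=1.6254
    cross y-line → (3,5), t=2.6607
    cross y-line → (3,6), t=3.6959
    cross y-line → (3,7), t=4.7312 (wall)
  → r_1 = 4.7312
beam 2: φ=-45°, α=195°
  d=(-0.9659,-0.2588)  start (4,2)  tX=0.3002 tY=1.6614  stride 1/|dx|=1.0353 1/|dy|=3.8637
    cross x-line → (3,2), t=0.3002
    cross x-line → (2,2), t=1.3355
    cross y-line → (2,1), t=1.6614
    cross x-line → (1,1), t=2.3708
    cross x-line → (0,1), t=3.4061 (wall)
  → r_2 = 3.4061
beam 3: φ=45°, α=285°
  d=(0.2588,-0.9659)  start (4,2)  tX=2.7432 tY=0.4452  stride 1/|dx|=3.8637 1/|dy|=1.0353
    cross y-line → (4,1), t=0.4452
    cross y-line → (4,0), t=1.4804 (wall)
  → r_3 = 1.4804
beam 4: φ=135°, α=15°
  d=(0.9659,0.2588)  start (4,2)  tX=0.7350 tY=2.2023  stride 1/|dx|=1.0353 1/|dy|=3.8637
    cross x-line → (5,2), t=0.7350 (wall)
  → r_4 = 0.7350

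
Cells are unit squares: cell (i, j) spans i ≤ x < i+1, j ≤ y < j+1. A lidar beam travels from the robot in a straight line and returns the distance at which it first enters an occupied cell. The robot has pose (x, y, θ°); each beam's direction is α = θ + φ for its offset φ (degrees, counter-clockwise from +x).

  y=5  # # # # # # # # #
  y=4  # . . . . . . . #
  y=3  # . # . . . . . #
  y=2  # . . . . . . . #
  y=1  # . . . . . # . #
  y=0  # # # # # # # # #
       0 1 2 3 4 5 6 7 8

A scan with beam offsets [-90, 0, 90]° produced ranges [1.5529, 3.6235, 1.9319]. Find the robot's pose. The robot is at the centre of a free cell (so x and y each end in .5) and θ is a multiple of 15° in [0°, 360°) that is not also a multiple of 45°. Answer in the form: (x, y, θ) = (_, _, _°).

(x, y, θ) = (4.5, 1.5, 105°)

Candidates: 26 free-cell centres × 16 headings = 416 poses. Raycast each; keep the one whose scan matches to 4 dp.
  (6.5, 4.5, 60°): beam 1 = 1.7321 ≠ 1.5529 ✗
  (7.5, 2.5, 285°): beam 1 = 5.7956 ≠ 1.5529 ✗
  (3.5, 3.5, 195°): beam 2 = 0.5176 ≠ 3.6235 ✗
  …
  (4.5, 1.5, 105°): r_1=1.5529, r_2=3.6235, r_3=1.9319 — all match ✓
Only this pose fits every beam.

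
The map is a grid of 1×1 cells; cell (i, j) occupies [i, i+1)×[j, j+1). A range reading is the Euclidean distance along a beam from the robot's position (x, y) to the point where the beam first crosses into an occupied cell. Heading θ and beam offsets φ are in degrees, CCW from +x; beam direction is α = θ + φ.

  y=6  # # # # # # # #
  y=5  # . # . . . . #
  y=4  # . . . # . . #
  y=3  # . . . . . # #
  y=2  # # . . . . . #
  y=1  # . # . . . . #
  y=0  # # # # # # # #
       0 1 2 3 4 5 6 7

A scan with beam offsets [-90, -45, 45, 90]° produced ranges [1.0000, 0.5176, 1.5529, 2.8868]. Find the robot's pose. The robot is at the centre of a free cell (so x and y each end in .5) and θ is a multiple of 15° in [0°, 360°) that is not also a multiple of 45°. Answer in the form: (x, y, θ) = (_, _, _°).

(x, y, θ) = (1.5, 4.5, 210°)

Enumerate (i+0.5, j+0.5, θ) over the 25 free cells and 16 admissible headings. For each, cast all 4 beams and compare to the given ranges.
  (5.5, 2.5, 300°): beam 1 = 2.8868 ≠ 1.0000 ✗
  (5.5, 3.5, 255°): beam 1 = 4.6587 ≠ 1.0000 ✗
  (4.5, 1.5, 15°): beam 1 = 0.5176 ≠ 1.0000 ✗
  …
  (1.5, 4.5, 210°): r_1=1.0000, r_2=0.5176, r_3=1.5529, r_4=2.8868 — all match ✓
Only this pose fits every beam.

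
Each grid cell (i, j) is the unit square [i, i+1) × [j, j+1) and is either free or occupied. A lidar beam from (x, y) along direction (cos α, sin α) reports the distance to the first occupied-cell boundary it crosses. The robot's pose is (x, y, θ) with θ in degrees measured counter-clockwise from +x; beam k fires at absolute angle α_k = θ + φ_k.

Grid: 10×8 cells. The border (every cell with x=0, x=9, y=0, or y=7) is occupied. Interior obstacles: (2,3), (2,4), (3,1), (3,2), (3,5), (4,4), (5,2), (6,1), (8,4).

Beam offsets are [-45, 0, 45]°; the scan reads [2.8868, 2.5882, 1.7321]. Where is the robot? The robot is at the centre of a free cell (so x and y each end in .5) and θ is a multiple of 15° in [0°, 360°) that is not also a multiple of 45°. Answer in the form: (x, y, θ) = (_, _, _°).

(x, y, θ) = (6.5, 3.5, 345°)

Candidates: 39 free-cell centres × 16 headings = 624 poses. Raycast each; keep the one whose scan matches to 4 dp.
  (8.5, 6.5, 75°): beam 1 = 0.5774 ≠ 2.8868 ✗
  (1.5, 6.5, 330°): beam 1 = 1.9319 ≠ 2.8868 ✗
  (3.5, 3.5, 60°): beam 1 = 4.6587 ≠ 2.8868 ✗
  …
  (6.5, 3.5, 345°): r_1=2.8868, r_2=2.5882, r_3=1.7321 — all match ✓
Only this pose fits every beam.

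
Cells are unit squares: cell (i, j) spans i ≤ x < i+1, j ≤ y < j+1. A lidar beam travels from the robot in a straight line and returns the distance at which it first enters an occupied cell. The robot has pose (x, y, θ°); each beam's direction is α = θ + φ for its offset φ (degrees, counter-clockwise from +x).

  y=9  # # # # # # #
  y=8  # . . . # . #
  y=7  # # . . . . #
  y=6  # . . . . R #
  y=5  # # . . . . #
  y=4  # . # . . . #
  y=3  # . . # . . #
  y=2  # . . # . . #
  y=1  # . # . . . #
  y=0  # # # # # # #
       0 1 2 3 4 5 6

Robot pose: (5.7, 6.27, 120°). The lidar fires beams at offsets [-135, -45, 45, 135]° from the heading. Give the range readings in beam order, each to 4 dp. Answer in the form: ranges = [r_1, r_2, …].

beam 1: φ=-135°, α=345°
  cosα=0.9659 sinα=-0.2588 | (5,6) | tMaxX 0.3106 tMaxY 1.0432 | tΔX 1.0353 tΔY 3.8637
    t=0.3106 [x] (6,6) — stop
  → r_1 = 0.3106
beam 2: φ=-45°, α=75°
  cosα=0.2588 sinα=0.9659 | (5,6) | tMaxX 1.1591 tMaxY 0.7558 | tΔX 3.8637 tΔY 1.0353
    t=0.7558 [y] (5,7)
    t=1.1591 [x] (6,7) — stop
  → r_2 = 1.1591
beam 3: φ=45°, α=165°
  cosα=-0.9659 sinα=0.2588 | (5,6) | tMaxX 0.7247 tMaxY 2.8205 | tΔX 1.0353 tΔY 3.8637
    t=0.7247 [x] (4,6)
    t=1.7600 [x] (3,6)
    t=2.7952 [x] (2,6)
    t=2.8205 [y] (2,7)
    t=3.8305 [x] (1,7) — stop
  → r_3 = 3.8305
beam 4: φ=135°, α=255°
  cosα=-0.2588 sinα=-0.9659 | (5,6) | tMaxX 2.7046 tMaxY 0.2795 | tΔX 3.8637 tΔY 1.0353
    t=0.2795 [y] (5,5)
    t=1.3148 [y] (5,4)
    t=2.3501 [y] (5,3)
    t=2.7046 [x] (4,3)
    t=3.3854 [y] (4,2)
    t=4.4206 [y] (4,1)
    t=5.4559 [y] (4,0) — stop
  → r_4 = 5.4559

ranges = [0.3106, 1.1591, 3.8305, 5.4559]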